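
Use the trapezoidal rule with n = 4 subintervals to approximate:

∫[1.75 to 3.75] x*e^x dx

f(x) = x*e^x
a = 1.75, b = 3.75, n = 4
h = (b - a)/n = 0.500000

Trapezoidal rule: (h/2)[f(x₀) + 2f(x₁) + 2f(x₂) + ... + f(xₙ)]

x_0 = 1.7500, f(x_0) = 10.070555, coefficient = 1
x_1 = 2.2500, f(x_1) = 21.347406, coefficient = 2
x_2 = 2.7500, f(x_2) = 43.017238, coefficient = 2
x_3 = 3.2500, f(x_3) = 83.818605, coefficient = 2
x_4 = 3.7500, f(x_4) = 159.454058, coefficient = 1

I ≈ (0.500000/2) × 465.891108 = 116.472777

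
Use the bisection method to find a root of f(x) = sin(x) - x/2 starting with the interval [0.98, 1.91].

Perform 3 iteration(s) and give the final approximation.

f(x) = sin(x) - x/2
Initial interval: [0.98, 1.91]

Iteration 1:
  c_1 = (0.980000 + 1.910000)/2 = 1.445000
  f(c_1) = f(1.445000) = 0.269598
  f(a) × f(c) ≥ 0, new interval: [1.445000, 1.910000]
Iteration 2:
  c_2 = (1.445000 + 1.910000)/2 = 1.677500
  f(c_2) = f(1.677500) = 0.155563
  f(a) × f(c) ≥ 0, new interval: [1.677500, 1.910000]
Iteration 3:
  c_3 = (1.677500 + 1.910000)/2 = 1.793750
  f(c_3) = f(1.793750) = 0.078374
  f(a) × f(c) ≥ 0, new interval: [1.793750, 1.910000]

After 3 iteration(s), the approximation is c_3 = 1.793750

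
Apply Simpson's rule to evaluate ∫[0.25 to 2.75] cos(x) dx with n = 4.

f(x) = cos(x)
a = 0.25, b = 2.75, n = 4
h = (b - a)/n = 0.625000

Simpson's rule: (h/3)[f(x₀) + 4f(x₁) + 2f(x₂) + ... + f(xₙ)]

x_0 = 0.2500, f(x_0) = 0.968912, coefficient = 1
x_1 = 0.8750, f(x_1) = 0.640997, coefficient = 4
x_2 = 1.5000, f(x_2) = 0.070737, coefficient = 2
x_3 = 2.1250, f(x_3) = -0.526266, coefficient = 4
x_4 = 2.7500, f(x_4) = -0.924302, coefficient = 1

I ≈ (0.625000/3) × 0.645007 = 0.134376
Exact value: 0.134257
Error: 0.000119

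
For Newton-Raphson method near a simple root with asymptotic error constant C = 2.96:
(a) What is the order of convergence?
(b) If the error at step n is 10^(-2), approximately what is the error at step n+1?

(a) Newton-Raphson has quadratic (order 2) convergence near simple roots.
    This means |e_{n+1}| ≈ C|e_n|².

(b) With |e_n| = 10^(-2) and C = 2.96:
    |e_{n+1}| ≈ 2.96 × (10^(-2))² = 2.96 × 10^(-4)

(a) 2 (quadratic); (b) |e_{n+1}| ≈ 2.960e-04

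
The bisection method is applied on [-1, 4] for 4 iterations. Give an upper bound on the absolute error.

Bisection error bound: |error| ≤ (b-a)/2^n
|error| ≤ (4 - (-1))/2^4 = 5/2^4
|error| ≤ 0.3125000000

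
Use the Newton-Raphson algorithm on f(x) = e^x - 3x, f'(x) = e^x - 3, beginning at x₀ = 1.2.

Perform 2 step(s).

f(x) = e^x - 3x
f'(x) = e^x - 3
x₀ = 1.2

Newton-Raphson formula: x_{n+1} = x_n - f(x_n)/f'(x_n)

Iteration 1:
  f(1.200000) = -0.279883
  f'(1.200000) = 0.320117
  x_1 = 1.200000 - (-0.279883)/0.320117 = 2.074315
Iteration 2:
  f(2.074315) = 1.736148
  f'(2.074315) = 4.959094
  x_2 = 2.074315 - 1.736148/4.959094 = 1.724221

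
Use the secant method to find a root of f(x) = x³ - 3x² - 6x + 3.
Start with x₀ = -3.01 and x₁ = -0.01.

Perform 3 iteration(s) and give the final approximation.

f(x) = x³ - 3x² - 6x + 3
x₀ = -3.01, x₁ = -0.01

Secant formula: x_{n+1} = x_n - f(x_n)(x_n - x_{n-1})/(f(x_n) - f(x_{n-1}))

Iteration 1:
  f(-3.010000) = -33.391201
  f(-0.010000) = 3.059699
  x_2 = -0.010000 - 3.059699×(-0.010000 - (-3.010000))/(3.059699 - (-33.391201))
       = -0.261821
Iteration 2:
  f(-0.010000) = 3.059699
  f(-0.261821) = 4.347327
  x_3 = -0.261821 - 4.347327×(-0.261821 - (-0.010000))/(4.347327 - 3.059699)
       = 0.588384
Iteration 3:
  f(-0.261821) = 4.347327
  f(0.588384) = -1.365196
  x_4 = 0.588384 - (-1.365196)×(0.588384 - (-0.261821))/(-1.365196 - 4.347327)
       = 0.385200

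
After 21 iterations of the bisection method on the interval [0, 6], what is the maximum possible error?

Bisection error bound: |error| ≤ (b-a)/2^n
|error| ≤ (6 - 0)/2^21 = 6/2^21
|error| ≤ 0.0000028610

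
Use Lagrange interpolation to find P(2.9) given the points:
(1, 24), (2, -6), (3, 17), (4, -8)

Lagrange interpolation formula:
P(x) = Σ yᵢ × Lᵢ(x)
where Lᵢ(x) = Π_{j≠i} (x - xⱼ)/(xᵢ - xⱼ)

L_0(2.9) = (2.9 - 2)/(1 - 2) × (2.9 - 3)/(1 - 3) × (2.9 - 4)/(1 - 4) = -0.016500
L_1(2.9) = (2.9 - 1)/(2 - 1) × (2.9 - 3)/(2 - 3) × (2.9 - 4)/(2 - 4) = 0.104500
L_2(2.9) = (2.9 - 1)/(3 - 1) × (2.9 - 2)/(3 - 2) × (2.9 - 4)/(3 - 4) = 0.940500
L_3(2.9) = (2.9 - 1)/(4 - 1) × (2.9 - 2)/(4 - 2) × (2.9 - 3)/(4 - 3) = -0.028500

P(2.9) = 24×L_0(2.9) + (-6)×L_1(2.9) + 17×L_2(2.9) + (-8)×L_3(2.9)
P(2.9) = 15.193500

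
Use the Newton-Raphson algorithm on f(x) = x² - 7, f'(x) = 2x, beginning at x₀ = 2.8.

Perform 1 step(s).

f(x) = x² - 7
f'(x) = 2x
x₀ = 2.8

Newton-Raphson formula: x_{n+1} = x_n - f(x_n)/f'(x_n)

Iteration 1:
  f(2.800000) = 0.840000
  f'(2.800000) = 5.600000
  x_1 = 2.800000 - 0.840000/5.600000 = 2.650000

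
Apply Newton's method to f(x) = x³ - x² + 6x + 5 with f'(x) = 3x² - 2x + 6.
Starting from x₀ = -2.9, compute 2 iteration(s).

f(x) = x³ - x² + 6x + 5
f'(x) = 3x² - 2x + 6
x₀ = -2.9

Newton-Raphson formula: x_{n+1} = x_n - f(x_n)/f'(x_n)

Iteration 1:
  f(-2.900000) = -45.199000
  f'(-2.900000) = 37.030000
  x_1 = -2.900000 - (-45.199000)/37.030000 = -1.679395
Iteration 2:
  f(-1.679395) = -12.633250
  f'(-1.679395) = 17.819894
  x_2 = -1.679395 - (-12.633250)/17.819894 = -0.970454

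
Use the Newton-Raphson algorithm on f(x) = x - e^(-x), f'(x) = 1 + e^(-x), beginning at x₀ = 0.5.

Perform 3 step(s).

f(x) = x - e^(-x)
f'(x) = 1 + e^(-x)
x₀ = 0.5

Newton-Raphson formula: x_{n+1} = x_n - f(x_n)/f'(x_n)

Iteration 1:
  f(0.500000) = -0.106531
  f'(0.500000) = 1.606531
  x_1 = 0.500000 - (-0.106531)/1.606531 = 0.566311
Iteration 2:
  f(0.566311) = -0.001305
  f'(0.566311) = 1.567616
  x_2 = 0.566311 - (-0.001305)/1.567616 = 0.567143
Iteration 3:
  f(0.567143) = 0.000000
  f'(0.567143) = 1.567143
  x_3 = 0.567143 - 0.000000/1.567143 = 0.567143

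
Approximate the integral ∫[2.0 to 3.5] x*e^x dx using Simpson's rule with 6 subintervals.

f(x) = x*e^x
a = 2.0, b = 3.5, n = 6
h = (b - a)/n = 0.250000

Simpson's rule: (h/3)[f(x₀) + 4f(x₁) + 2f(x₂) + ... + f(xₙ)]

x_0 = 2.0000, f(x_0) = 14.778112, coefficient = 1
x_1 = 2.2500, f(x_1) = 21.347406, coefficient = 4
x_2 = 2.5000, f(x_2) = 30.456235, coefficient = 2
x_3 = 2.7500, f(x_3) = 43.017238, coefficient = 4
x_4 = 3.0000, f(x_4) = 60.256611, coefficient = 2
x_5 = 3.2500, f(x_5) = 83.818605, coefficient = 4
x_6 = 3.5000, f(x_6) = 115.904082, coefficient = 1

I ≈ (0.250000/3) × 904.840878 = 75.403406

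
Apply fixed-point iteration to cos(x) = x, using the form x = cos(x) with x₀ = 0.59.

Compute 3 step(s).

Equation: cos(x) = x
Fixed-point form: x = cos(x)
x₀ = 0.59

x_1 = g(0.590000) = 0.830941
x_2 = g(0.830941) = 0.674181
x_3 = g(0.674181) = 0.781218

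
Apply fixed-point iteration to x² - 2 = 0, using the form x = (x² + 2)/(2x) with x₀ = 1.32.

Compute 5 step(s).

Equation: x² - 2 = 0
Fixed-point form: x = (x² + 2)/(2x)
x₀ = 1.32

x_1 = g(1.320000) = 1.417576
x_2 = g(1.417576) = 1.414218
x_3 = g(1.414218) = 1.414214
x_4 = g(1.414214) = 1.414214
x_5 = g(1.414214) = 1.414214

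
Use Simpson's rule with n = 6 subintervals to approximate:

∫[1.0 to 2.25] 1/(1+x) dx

f(x) = 1/(1+x)
a = 1.0, b = 2.25, n = 6
h = (b - a)/n = 0.208333

Simpson's rule: (h/3)[f(x₀) + 4f(x₁) + 2f(x₂) + ... + f(xₙ)]

x_0 = 1.0000, f(x_0) = 0.500000, coefficient = 1
x_1 = 1.2083, f(x_1) = 0.452830, coefficient = 4
x_2 = 1.4167, f(x_2) = 0.413793, coefficient = 2
x_3 = 1.6250, f(x_3) = 0.380952, coefficient = 4
x_4 = 1.8333, f(x_4) = 0.352941, coefficient = 2
x_5 = 2.0417, f(x_5) = 0.328767, coefficient = 4
x_6 = 2.2500, f(x_6) = 0.307692, coefficient = 1

I ≈ (0.208333/3) × 6.991360 = 0.485511
Exact value: 0.485508
Error: 0.000003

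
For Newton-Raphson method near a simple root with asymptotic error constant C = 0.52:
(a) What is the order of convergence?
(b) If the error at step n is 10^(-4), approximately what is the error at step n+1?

(a) Newton-Raphson has quadratic (order 2) convergence near simple roots.
    This means |e_{n+1}| ≈ C|e_n|².

(b) With |e_n| = 10^(-4) and C = 0.52:
    |e_{n+1}| ≈ 0.52 × (10^(-4))² = 0.52 × 10^(-8)

(a) 2 (quadratic); (b) |e_{n+1}| ≈ 5.200e-09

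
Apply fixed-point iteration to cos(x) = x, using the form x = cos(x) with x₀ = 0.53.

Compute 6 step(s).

Equation: cos(x) = x
Fixed-point form: x = cos(x)
x₀ = 0.53

x_1 = g(0.530000) = 0.862807
x_2 = g(0.862807) = 0.650308
x_3 = g(0.650308) = 0.795898
x_4 = g(0.795898) = 0.699644
x_5 = g(0.699644) = 0.765072
x_6 = g(0.765072) = 0.721333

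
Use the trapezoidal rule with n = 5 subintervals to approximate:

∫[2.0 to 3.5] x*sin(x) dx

f(x) = x*sin(x)
a = 2.0, b = 3.5, n = 5
h = (b - a)/n = 0.300000

Trapezoidal rule: (h/2)[f(x₀) + 2f(x₁) + 2f(x₂) + ... + f(xₙ)]

x_0 = 2.0000, f(x_0) = 1.818595, coefficient = 1
x_1 = 2.3000, f(x_1) = 1.715122, coefficient = 2
x_2 = 2.6000, f(x_2) = 1.340304, coefficient = 2
x_3 = 2.9000, f(x_3) = 0.693823, coefficient = 2
x_4 = 3.2000, f(x_4) = -0.186797, coefficient = 2
x_5 = 3.5000, f(x_5) = -1.227741, coefficient = 1

I ≈ (0.300000/2) × 7.715756 = 1.157363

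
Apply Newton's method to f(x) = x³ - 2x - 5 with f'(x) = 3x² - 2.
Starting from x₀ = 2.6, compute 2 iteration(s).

f(x) = x³ - 2x - 5
f'(x) = 3x² - 2
x₀ = 2.6

Newton-Raphson formula: x_{n+1} = x_n - f(x_n)/f'(x_n)

Iteration 1:
  f(2.600000) = 7.376000
  f'(2.600000) = 18.280000
  x_1 = 2.600000 - 7.376000/18.280000 = 2.196499
Iteration 2:
  f(2.196499) = 1.204247
  f'(2.196499) = 12.473822
  x_2 = 2.196499 - 1.204247/12.473822 = 2.099957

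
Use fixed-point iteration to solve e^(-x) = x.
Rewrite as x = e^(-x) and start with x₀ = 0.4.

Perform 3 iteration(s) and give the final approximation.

Equation: e^(-x) = x
Fixed-point form: x = e^(-x)
x₀ = 0.4

x_1 = g(0.400000) = 0.670320
x_2 = g(0.670320) = 0.511545
x_3 = g(0.511545) = 0.599569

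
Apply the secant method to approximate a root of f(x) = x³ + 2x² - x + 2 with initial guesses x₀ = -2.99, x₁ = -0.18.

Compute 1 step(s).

f(x) = x³ + 2x² - x + 2
x₀ = -2.99, x₁ = -0.18

Secant formula: x_{n+1} = x_n - f(x_n)(x_n - x_{n-1})/(f(x_n) - f(x_{n-1}))

Iteration 1:
  f(-2.990000) = -3.860699
  f(-0.180000) = 2.238968
  x_2 = -0.180000 - 2.238968×(-0.180000 - (-2.990000))/(2.238968 - (-3.860699))
       = -1.211450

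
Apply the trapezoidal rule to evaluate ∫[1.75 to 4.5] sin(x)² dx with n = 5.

f(x) = sin(x)²
a = 1.75, b = 4.5, n = 5
h = (b - a)/n = 0.550000

Trapezoidal rule: (h/2)[f(x₀) + 2f(x₁) + 2f(x₂) + ... + f(xₙ)]

x_0 = 1.7500, f(x_0) = 0.968228, coefficient = 1
x_1 = 2.3000, f(x_1) = 0.556076, coefficient = 2
x_2 = 2.8500, f(x_2) = 0.082644, coefficient = 2
x_3 = 3.4000, f(x_3) = 0.065301, coefficient = 2
x_4 = 3.9500, f(x_4) = 0.523001, coefficient = 2
x_5 = 4.5000, f(x_5) = 0.955565, coefficient = 1

I ≈ (0.550000/2) × 4.377838 = 1.203905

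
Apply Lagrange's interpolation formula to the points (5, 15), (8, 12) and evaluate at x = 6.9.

Lagrange interpolation formula:
P(x) = Σ yᵢ × Lᵢ(x)
where Lᵢ(x) = Π_{j≠i} (x - xⱼ)/(xᵢ - xⱼ)

L_0(6.9) = (6.9 - 8)/(5 - 8) = 0.366667
L_1(6.9) = (6.9 - 5)/(8 - 5) = 0.633333

P(6.9) = 15×L_0(6.9) + 12×L_1(6.9)
P(6.9) = 13.100000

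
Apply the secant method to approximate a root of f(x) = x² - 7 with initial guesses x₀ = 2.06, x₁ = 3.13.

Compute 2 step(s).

f(x) = x² - 7
x₀ = 2.06, x₁ = 3.13

Secant formula: x_{n+1} = x_n - f(x_n)(x_n - x_{n-1})/(f(x_n) - f(x_{n-1}))

Iteration 1:
  f(2.060000) = -2.756400
  f(3.130000) = 2.796900
  x_2 = 3.130000 - 2.796900×(3.130000 - 2.060000)/(2.796900 - (-2.756400))
       = 2.591098
Iteration 2:
  f(3.130000) = 2.796900
  f(2.591098) = -0.286210
  x_3 = 2.591098 - (-0.286210)×(2.591098 - 3.130000)/(-0.286210 - 2.796900)
       = 2.641125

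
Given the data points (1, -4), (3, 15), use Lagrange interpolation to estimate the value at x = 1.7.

Lagrange interpolation formula:
P(x) = Σ yᵢ × Lᵢ(x)
where Lᵢ(x) = Π_{j≠i} (x - xⱼ)/(xᵢ - xⱼ)

L_0(1.7) = (1.7 - 3)/(1 - 3) = 0.650000
L_1(1.7) = (1.7 - 1)/(3 - 1) = 0.350000

P(1.7) = (-4)×L_0(1.7) + 15×L_1(1.7)
P(1.7) = 2.650000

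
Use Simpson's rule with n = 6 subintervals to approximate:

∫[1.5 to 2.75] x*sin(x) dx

f(x) = x*sin(x)
a = 1.5, b = 2.75, n = 6
h = (b - a)/n = 0.208333

Simpson's rule: (h/3)[f(x₀) + 4f(x₁) + 2f(x₂) + ... + f(xₙ)]

x_0 = 1.5000, f(x_0) = 1.496242, coefficient = 1
x_1 = 1.7083, f(x_1) = 1.692201, coefficient = 4
x_2 = 1.9167, f(x_2) = 1.803163, coefficient = 2
x_3 = 2.1250, f(x_3) = 1.806930, coefficient = 4
x_4 = 2.3333, f(x_4) = 1.687200, coefficient = 2
x_5 = 2.5417, f(x_5) = 1.434978, coefficient = 4
x_6 = 2.7500, f(x_6) = 1.049568, coefficient = 1

I ≈ (0.208333/3) × 29.262970 = 2.032151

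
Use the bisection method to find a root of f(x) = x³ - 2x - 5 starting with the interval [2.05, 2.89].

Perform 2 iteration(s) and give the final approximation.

f(x) = x³ - 2x - 5
Initial interval: [2.05, 2.89]

Iteration 1:
  c_1 = (2.050000 + 2.890000)/2 = 2.470000
  f(c_1) = f(2.470000) = 5.129223
  f(a) × f(c) < 0, new interval: [2.050000, 2.470000]
Iteration 2:
  c_2 = (2.050000 + 2.470000)/2 = 2.260000
  f(c_2) = f(2.260000) = 2.023176
  f(a) × f(c) < 0, new interval: [2.050000, 2.260000]

After 2 iteration(s), the approximation is c_2 = 2.260000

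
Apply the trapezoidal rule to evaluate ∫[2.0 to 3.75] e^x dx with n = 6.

f(x) = e^x
a = 2.0, b = 3.75, n = 6
h = (b - a)/n = 0.291667

Trapezoidal rule: (h/2)[f(x₀) + 2f(x₁) + 2f(x₂) + ... + f(xₙ)]

x_0 = 2.0000, f(x_0) = 7.389056, coefficient = 1
x_1 = 2.2917, f(x_1) = 9.891410, coefficient = 2
x_2 = 2.5833, f(x_2) = 13.241202, coefficient = 2
x_3 = 2.8750, f(x_3) = 17.725424, coefficient = 2
x_4 = 3.1667, f(x_4) = 23.728258, coefficient = 2
x_5 = 3.4583, f(x_5) = 31.763992, coefficient = 2
x_6 = 3.7500, f(x_6) = 42.521082, coefficient = 1

I ≈ (0.291667/2) × 242.610711 = 35.380729
Exact value: 35.132026
Error: 0.248703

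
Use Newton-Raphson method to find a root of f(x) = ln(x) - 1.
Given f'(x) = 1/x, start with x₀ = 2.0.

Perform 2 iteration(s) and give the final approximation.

f(x) = ln(x) - 1
f'(x) = 1/x
x₀ = 2.0

Newton-Raphson formula: x_{n+1} = x_n - f(x_n)/f'(x_n)

Iteration 1:
  f(2.000000) = -0.306853
  f'(2.000000) = 0.500000
  x_1 = 2.000000 - (-0.306853)/0.500000 = 2.613706
Iteration 2:
  f(2.613706) = -0.039231
  f'(2.613706) = 0.382599
  x_2 = 2.613706 - (-0.039231)/0.382599 = 2.716244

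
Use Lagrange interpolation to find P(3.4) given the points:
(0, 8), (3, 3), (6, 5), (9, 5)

Lagrange interpolation formula:
P(x) = Σ yᵢ × Lᵢ(x)
where Lᵢ(x) = Π_{j≠i} (x - xⱼ)/(xᵢ - xⱼ)

L_0(3.4) = (3.4 - 3)/(0 - 3) × (3.4 - 6)/(0 - 6) × (3.4 - 9)/(0 - 9) = -0.035951
L_1(3.4) = (3.4 - 0)/(3 - 0) × (3.4 - 6)/(3 - 6) × (3.4 - 9)/(3 - 9) = 0.916741
L_2(3.4) = (3.4 - 0)/(6 - 0) × (3.4 - 3)/(6 - 3) × (3.4 - 9)/(6 - 9) = 0.141037
L_3(3.4) = (3.4 - 0)/(9 - 0) × (3.4 - 3)/(9 - 3) × (3.4 - 6)/(9 - 6) = -0.021827

P(3.4) = 8×L_0(3.4) + 3×L_1(3.4) + 5×L_2(3.4) + 5×L_3(3.4)
P(3.4) = 3.058667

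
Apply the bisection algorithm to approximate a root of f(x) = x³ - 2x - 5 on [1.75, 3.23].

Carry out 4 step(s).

f(x) = x³ - 2x - 5
Initial interval: [1.75, 3.23]

Iteration 1:
  c_1 = (1.750000 + 3.230000)/2 = 2.490000
  f(c_1) = f(2.490000) = 5.458249
  f(a) × f(c) < 0, new interval: [1.750000, 2.490000]
Iteration 2:
  c_2 = (1.750000 + 2.490000)/2 = 2.120000
  f(c_2) = f(2.120000) = 0.288128
  f(a) × f(c) < 0, new interval: [1.750000, 2.120000]
Iteration 3:
  c_3 = (1.750000 + 2.120000)/2 = 1.935000
  f(c_3) = f(1.935000) = -1.624925
  f(a) × f(c) ≥ 0, new interval: [1.935000, 2.120000]
Iteration 4:
  c_4 = (1.935000 + 2.120000)/2 = 2.027500
  f(c_4) = f(2.027500) = -0.720442
  f(a) × f(c) ≥ 0, new interval: [2.027500, 2.120000]

After 4 iteration(s), the approximation is c_4 = 2.027500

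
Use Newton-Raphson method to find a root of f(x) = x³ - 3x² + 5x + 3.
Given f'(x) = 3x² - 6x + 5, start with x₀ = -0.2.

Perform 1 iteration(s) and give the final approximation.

f(x) = x³ - 3x² + 5x + 3
f'(x) = 3x² - 6x + 5
x₀ = -0.2

Newton-Raphson formula: x_{n+1} = x_n - f(x_n)/f'(x_n)

Iteration 1:
  f(-0.200000) = 1.872000
  f'(-0.200000) = 6.320000
  x_1 = -0.200000 - 1.872000/6.320000 = -0.496203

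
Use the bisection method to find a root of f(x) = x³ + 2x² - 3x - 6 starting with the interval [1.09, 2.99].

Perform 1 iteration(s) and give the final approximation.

f(x) = x³ + 2x² - 3x - 6
Initial interval: [1.09, 2.99]

Iteration 1:
  c_1 = (1.090000 + 2.990000)/2 = 2.040000
  f(c_1) = f(2.040000) = 4.692864
  f(a) × f(c) < 0, new interval: [1.090000, 2.040000]

After 1 iteration(s), the approximation is c_1 = 2.040000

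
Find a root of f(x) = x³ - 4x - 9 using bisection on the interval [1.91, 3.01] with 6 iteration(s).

f(x) = x³ - 4x - 9
Initial interval: [1.91, 3.01]

Iteration 1:
  c_1 = (1.910000 + 3.010000)/2 = 2.460000
  f(c_1) = f(2.460000) = -3.953064
  f(a) × f(c) ≥ 0, new interval: [2.460000, 3.010000]
Iteration 2:
  c_2 = (2.460000 + 3.010000)/2 = 2.735000
  f(c_2) = f(2.735000) = 0.518415
  f(a) × f(c) < 0, new interval: [2.460000, 2.735000]
Iteration 3:
  c_3 = (2.460000 + 2.735000)/2 = 2.597500
  f(c_3) = f(2.597500) = -1.864651
  f(a) × f(c) ≥ 0, new interval: [2.597500, 2.735000]
Iteration 4:
  c_4 = (2.597500 + 2.735000)/2 = 2.666250
  f(c_4) = f(2.666250) = -0.710925
  f(a) × f(c) ≥ 0, new interval: [2.666250, 2.735000]
Iteration 5:
  c_5 = (2.666250 + 2.735000)/2 = 2.700625
  f(c_5) = f(2.700625) = -0.105828
  f(a) × f(c) ≥ 0, new interval: [2.700625, 2.735000]
Iteration 6:
  c_6 = (2.700625 + 2.735000)/2 = 2.717812
  f(c_6) = f(2.717812) = 0.203885
  f(a) × f(c) < 0, new interval: [2.700625, 2.717812]

After 6 iteration(s), the approximation is c_6 = 2.717812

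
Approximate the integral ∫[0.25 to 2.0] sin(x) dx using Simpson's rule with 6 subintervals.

f(x) = sin(x)
a = 0.25, b = 2.0, n = 6
h = (b - a)/n = 0.291667

Simpson's rule: (h/3)[f(x₀) + 4f(x₁) + 2f(x₂) + ... + f(xₙ)]

x_0 = 0.2500, f(x_0) = 0.247404, coefficient = 1
x_1 = 0.5417, f(x_1) = 0.515565, coefficient = 4
x_2 = 0.8333, f(x_2) = 0.740177, coefficient = 2
x_3 = 1.1250, f(x_3) = 0.902268, coefficient = 4
x_4 = 1.4167, f(x_4) = 0.988146, coefficient = 2
x_5 = 1.7083, f(x_5) = 0.990557, coefficient = 4
x_6 = 2.0000, f(x_6) = 0.909297, coefficient = 1

I ≈ (0.291667/3) × 14.246902 = 1.385116
Exact value: 1.385059
Error: 0.000056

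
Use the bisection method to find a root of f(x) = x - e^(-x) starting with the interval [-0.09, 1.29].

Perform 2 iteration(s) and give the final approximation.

f(x) = x - e^(-x)
Initial interval: [-0.09, 1.29]

Iteration 1:
  c_1 = (-0.090000 + 1.290000)/2 = 0.600000
  f(c_1) = f(0.600000) = 0.051188
  f(a) × f(c) < 0, new interval: [-0.090000, 0.600000]
Iteration 2:
  c_2 = (-0.090000 + 0.600000)/2 = 0.255000
  f(c_2) = f(0.255000) = -0.519916
  f(a) × f(c) ≥ 0, new interval: [0.255000, 0.600000]

After 2 iteration(s), the approximation is c_2 = 0.255000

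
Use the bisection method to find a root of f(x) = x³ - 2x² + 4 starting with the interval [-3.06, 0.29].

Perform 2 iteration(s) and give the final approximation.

f(x) = x³ - 2x² + 4
Initial interval: [-3.06, 0.29]

Iteration 1:
  c_1 = (-3.060000 + 0.290000)/2 = -1.385000
  f(c_1) = f(-1.385000) = -2.493192
  f(a) × f(c) ≥ 0, new interval: [-1.385000, 0.290000]
Iteration 2:
  c_2 = (-1.385000 + 0.290000)/2 = -0.547500
  f(c_2) = f(-0.547500) = 3.236371
  f(a) × f(c) < 0, new interval: [-1.385000, -0.547500]

After 2 iteration(s), the approximation is c_2 = -0.547500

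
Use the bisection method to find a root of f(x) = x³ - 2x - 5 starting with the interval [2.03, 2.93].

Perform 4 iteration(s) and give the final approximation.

f(x) = x³ - 2x - 5
Initial interval: [2.03, 2.93]

Iteration 1:
  c_1 = (2.030000 + 2.930000)/2 = 2.480000
  f(c_1) = f(2.480000) = 5.292992
  f(a) × f(c) < 0, new interval: [2.030000, 2.480000]
Iteration 2:
  c_2 = (2.030000 + 2.480000)/2 = 2.255000
  f(c_2) = f(2.255000) = 1.956731
  f(a) × f(c) < 0, new interval: [2.030000, 2.255000]
Iteration 3:
  c_3 = (2.030000 + 2.255000)/2 = 2.142500
  f(c_3) = f(2.142500) = 0.549731
  f(a) × f(c) < 0, new interval: [2.030000, 2.142500]
Iteration 4:
  c_4 = (2.030000 + 2.142500)/2 = 2.086250
  f(c_4) = f(2.086250) = -0.092224
  f(a) × f(c) ≥ 0, new interval: [2.086250, 2.142500]

After 4 iteration(s), the approximation is c_4 = 2.086250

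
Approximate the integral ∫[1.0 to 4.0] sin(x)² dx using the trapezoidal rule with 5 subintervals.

f(x) = sin(x)²
a = 1.0, b = 4.0, n = 5
h = (b - a)/n = 0.600000

Trapezoidal rule: (h/2)[f(x₀) + 2f(x₁) + 2f(x₂) + ... + f(xₙ)]

x_0 = 1.0000, f(x_0) = 0.708073, coefficient = 1
x_1 = 1.6000, f(x_1) = 0.999147, coefficient = 2
x_2 = 2.2000, f(x_2) = 0.653666, coefficient = 2
x_3 = 2.8000, f(x_3) = 0.112217, coefficient = 2
x_4 = 3.4000, f(x_4) = 0.065301, coefficient = 2
x_5 = 4.0000, f(x_5) = 0.572750, coefficient = 1

I ≈ (0.600000/2) × 4.941488 = 1.482446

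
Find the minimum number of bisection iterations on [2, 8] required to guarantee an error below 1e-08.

We need (b-a)/2^n ≤ 1e-08
(8 - 2)/2^n ≤ 1e-08
6/2^n ≤ 1e-08
2^n ≥ 600000000
n ≥ log₂(600000000) = 29.16
n ≥ 30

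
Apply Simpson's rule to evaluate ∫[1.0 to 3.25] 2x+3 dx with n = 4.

f(x) = 2x+3
a = 1.0, b = 3.25, n = 4
h = (b - a)/n = 0.562500

Simpson's rule: (h/3)[f(x₀) + 4f(x₁) + 2f(x₂) + ... + f(xₙ)]

x_0 = 1.0000, f(x_0) = 5.000000, coefficient = 1
x_1 = 1.5625, f(x_1) = 6.125000, coefficient = 4
x_2 = 2.1250, f(x_2) = 7.250000, coefficient = 2
x_3 = 2.6875, f(x_3) = 8.375000, coefficient = 4
x_4 = 3.2500, f(x_4) = 9.500000, coefficient = 1

I ≈ (0.562500/3) × 87.000000 = 16.312500
Exact value: 16.312500
Error: 0.000000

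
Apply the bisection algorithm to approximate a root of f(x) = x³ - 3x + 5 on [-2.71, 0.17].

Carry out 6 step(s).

f(x) = x³ - 3x + 5
Initial interval: [-2.71, 0.17]

Iteration 1:
  c_1 = (-2.710000 + 0.170000)/2 = -1.270000
  f(c_1) = f(-1.270000) = 6.761617
  f(a) × f(c) < 0, new interval: [-2.710000, -1.270000]
Iteration 2:
  c_2 = (-2.710000 + (-1.270000))/2 = -1.990000
  f(c_2) = f(-1.990000) = 3.089401
  f(a) × f(c) < 0, new interval: [-2.710000, -1.990000]
Iteration 3:
  c_3 = (-2.710000 + (-1.990000))/2 = -2.350000
  f(c_3) = f(-2.350000) = -0.927875
  f(a) × f(c) ≥ 0, new interval: [-2.350000, -1.990000]
Iteration 4:
  c_4 = (-2.350000 + (-1.990000))/2 = -2.170000
  f(c_4) = f(-2.170000) = 1.291687
  f(a) × f(c) < 0, new interval: [-2.350000, -2.170000]
Iteration 5:
  c_5 = (-2.350000 + (-2.170000))/2 = -2.260000
  f(c_5) = f(-2.260000) = 0.236824
  f(a) × f(c) < 0, new interval: [-2.350000, -2.260000]
Iteration 6:
  c_6 = (-2.350000 + (-2.260000))/2 = -2.305000
  f(c_6) = f(-2.305000) = -0.331523
  f(a) × f(c) ≥ 0, new interval: [-2.305000, -2.260000]

After 6 iteration(s), the approximation is c_6 = -2.305000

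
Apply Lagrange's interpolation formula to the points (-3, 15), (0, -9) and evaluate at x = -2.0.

Lagrange interpolation formula:
P(x) = Σ yᵢ × Lᵢ(x)
where Lᵢ(x) = Π_{j≠i} (x - xⱼ)/(xᵢ - xⱼ)

L_0(-2.0) = (-2.0 - 0)/(-3 - 0) = 0.666667
L_1(-2.0) = (-2.0 - (-3))/(0 - (-3)) = 0.333333

P(-2.0) = 15×L_0(-2.0) + (-9)×L_1(-2.0)
P(-2.0) = 7.000000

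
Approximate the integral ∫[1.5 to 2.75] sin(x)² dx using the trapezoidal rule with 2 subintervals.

f(x) = sin(x)²
a = 1.5, b = 2.75, n = 2
h = (b - a)/n = 0.625000

Trapezoidal rule: (h/2)[f(x₀) + 2f(x₁) + 2f(x₂) + ... + f(xₙ)]

x_0 = 1.5000, f(x_0) = 0.994996, coefficient = 1
x_1 = 2.1250, f(x_1) = 0.723044, coefficient = 2
x_2 = 2.7500, f(x_2) = 0.145665, coefficient = 1

I ≈ (0.625000/2) × 2.586749 = 0.808359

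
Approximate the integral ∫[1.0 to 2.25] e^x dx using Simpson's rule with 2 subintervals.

f(x) = e^x
a = 1.0, b = 2.25, n = 2
h = (b - a)/n = 0.625000

Simpson's rule: (h/3)[f(x₀) + 4f(x₁) + 2f(x₂) + ... + f(xₙ)]

x_0 = 1.0000, f(x_0) = 2.718282, coefficient = 1
x_1 = 1.6250, f(x_1) = 5.078419, coefficient = 4
x_2 = 2.2500, f(x_2) = 9.487736, coefficient = 1

I ≈ (0.625000/3) × 32.519694 = 6.774936
Exact value: 6.769454
Error: 0.005482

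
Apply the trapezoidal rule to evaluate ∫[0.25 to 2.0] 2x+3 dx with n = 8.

f(x) = 2x+3
a = 0.25, b = 2.0, n = 8
h = (b - a)/n = 0.218750

Trapezoidal rule: (h/2)[f(x₀) + 2f(x₁) + 2f(x₂) + ... + f(xₙ)]

x_0 = 0.2500, f(x_0) = 3.500000, coefficient = 1
x_1 = 0.4688, f(x_1) = 3.937500, coefficient = 2
x_2 = 0.6875, f(x_2) = 4.375000, coefficient = 2
x_3 = 0.9062, f(x_3) = 4.812500, coefficient = 2
x_4 = 1.1250, f(x_4) = 5.250000, coefficient = 2
x_5 = 1.3438, f(x_5) = 5.687500, coefficient = 2
x_6 = 1.5625, f(x_6) = 6.125000, coefficient = 2
x_7 = 1.7812, f(x_7) = 6.562500, coefficient = 2
x_8 = 2.0000, f(x_8) = 7.000000, coefficient = 1

I ≈ (0.218750/2) × 84.000000 = 9.187500
Exact value: 9.187500
Error: 0.000000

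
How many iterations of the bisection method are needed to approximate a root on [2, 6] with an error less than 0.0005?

We need (b-a)/2^n ≤ 0.0005
(6 - 2)/2^n ≤ 0.0005
4/2^n ≤ 0.0005
2^n ≥ 8000
n ≥ log₂(8000) = 12.97
n ≥ 13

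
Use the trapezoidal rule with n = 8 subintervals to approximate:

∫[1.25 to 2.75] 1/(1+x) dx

f(x) = 1/(1+x)
a = 1.25, b = 2.75, n = 8
h = (b - a)/n = 0.187500

Trapezoidal rule: (h/2)[f(x₀) + 2f(x₁) + 2f(x₂) + ... + f(xₙ)]

x_0 = 1.2500, f(x_0) = 0.444444, coefficient = 1
x_1 = 1.4375, f(x_1) = 0.410256, coefficient = 2
x_2 = 1.6250, f(x_2) = 0.380952, coefficient = 2
x_3 = 1.8125, f(x_3) = 0.355556, coefficient = 2
x_4 = 2.0000, f(x_4) = 0.333333, coefficient = 2
x_5 = 2.1875, f(x_5) = 0.313725, coefficient = 2
x_6 = 2.3750, f(x_6) = 0.296296, coefficient = 2
x_7 = 2.5625, f(x_7) = 0.280702, coefficient = 2
x_8 = 2.7500, f(x_8) = 0.266667, coefficient = 1

I ≈ (0.187500/2) × 5.452754 = 0.511196
Exact value: 0.510826
Error: 0.000370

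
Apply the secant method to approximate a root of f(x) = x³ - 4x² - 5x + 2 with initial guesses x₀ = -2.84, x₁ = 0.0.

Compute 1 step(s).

f(x) = x³ - 4x² - 5x + 2
x₀ = -2.84, x₁ = 0.0

Secant formula: x_{n+1} = x_n - f(x_n)(x_n - x_{n-1})/(f(x_n) - f(x_{n-1}))

Iteration 1:
  f(-2.840000) = -38.968704
  f(0.000000) = 2.000000
  x_2 = 0.000000 - 2.000000×(0.000000 - (-2.840000))/(2.000000 - (-38.968704))
       = -0.138642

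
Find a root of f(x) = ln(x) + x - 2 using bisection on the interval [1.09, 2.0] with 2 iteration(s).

f(x) = ln(x) + x - 2
Initial interval: [1.09, 2.0]

Iteration 1:
  c_1 = (1.090000 + 2.000000)/2 = 1.545000
  f(c_1) = f(1.545000) = -0.019976
  f(a) × f(c) ≥ 0, new interval: [1.545000, 2.000000]
Iteration 2:
  c_2 = (1.545000 + 2.000000)/2 = 1.772500
  f(c_2) = f(1.772500) = 0.344891
  f(a) × f(c) < 0, new interval: [1.545000, 1.772500]

After 2 iteration(s), the approximation is c_2 = 1.772500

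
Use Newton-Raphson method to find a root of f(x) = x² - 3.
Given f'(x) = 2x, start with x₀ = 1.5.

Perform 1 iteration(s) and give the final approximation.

f(x) = x² - 3
f'(x) = 2x
x₀ = 1.5

Newton-Raphson formula: x_{n+1} = x_n - f(x_n)/f'(x_n)

Iteration 1:
  f(1.500000) = -0.750000
  f'(1.500000) = 3.000000
  x_1 = 1.500000 - (-0.750000)/3.000000 = 1.750000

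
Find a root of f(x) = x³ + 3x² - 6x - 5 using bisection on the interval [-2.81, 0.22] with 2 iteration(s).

f(x) = x³ + 3x² - 6x - 5
Initial interval: [-2.81, 0.22]

Iteration 1:
  c_1 = (-2.810000 + 0.220000)/2 = -1.295000
  f(c_1) = f(-1.295000) = 5.629328
  f(a) × f(c) ≥ 0, new interval: [-1.295000, 0.220000]
Iteration 2:
  c_2 = (-1.295000 + 0.220000)/2 = -0.537500
  f(c_2) = f(-0.537500) = -1.063568
  f(a) × f(c) < 0, new interval: [-1.295000, -0.537500]

After 2 iteration(s), the approximation is c_2 = -0.537500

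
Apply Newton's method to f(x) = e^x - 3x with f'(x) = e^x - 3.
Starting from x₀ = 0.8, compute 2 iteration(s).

f(x) = e^x - 3x
f'(x) = e^x - 3
x₀ = 0.8

Newton-Raphson formula: x_{n+1} = x_n - f(x_n)/f'(x_n)

Iteration 1:
  f(0.800000) = -0.174459
  f'(0.800000) = -0.774459
  x_1 = 0.800000 - (-0.174459)/(-0.774459) = 0.574734
Iteration 2:
  f(0.574734) = 0.052456
  f'(0.574734) = -1.223342
  x_2 = 0.574734 - 0.052456/(-1.223342) = 0.617613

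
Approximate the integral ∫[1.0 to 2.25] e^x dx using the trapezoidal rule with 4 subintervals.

f(x) = e^x
a = 1.0, b = 2.25, n = 4
h = (b - a)/n = 0.312500

Trapezoidal rule: (h/2)[f(x₀) + 2f(x₁) + 2f(x₂) + ... + f(xₙ)]

x_0 = 1.0000, f(x_0) = 2.718282, coefficient = 1
x_1 = 1.3125, f(x_1) = 3.715451, coefficient = 2
x_2 = 1.6250, f(x_2) = 5.078419, coefficient = 2
x_3 = 1.9375, f(x_3) = 6.941376, coefficient = 2
x_4 = 2.2500, f(x_4) = 9.487736, coefficient = 1

I ≈ (0.312500/2) × 43.676509 = 6.824455
Exact value: 6.769454
Error: 0.055001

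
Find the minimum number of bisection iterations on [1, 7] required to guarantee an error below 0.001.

We need (b-a)/2^n ≤ 0.001
(7 - 1)/2^n ≤ 0.001
6/2^n ≤ 0.001
2^n ≥ 6000
n ≥ log₂(6000) = 12.55
n ≥ 13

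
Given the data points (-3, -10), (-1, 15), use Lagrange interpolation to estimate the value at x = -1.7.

Lagrange interpolation formula:
P(x) = Σ yᵢ × Lᵢ(x)
where Lᵢ(x) = Π_{j≠i} (x - xⱼ)/(xᵢ - xⱼ)

L_0(-1.7) = (-1.7 - (-1))/(-3 - (-1)) = 0.350000
L_1(-1.7) = (-1.7 - (-3))/(-1 - (-3)) = 0.650000

P(-1.7) = (-10)×L_0(-1.7) + 15×L_1(-1.7)
P(-1.7) = 6.250000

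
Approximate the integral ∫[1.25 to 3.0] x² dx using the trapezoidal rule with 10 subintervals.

f(x) = x²
a = 1.25, b = 3.0, n = 10
h = (b - a)/n = 0.175000

Trapezoidal rule: (h/2)[f(x₀) + 2f(x₁) + 2f(x₂) + ... + f(xₙ)]

x_0 = 1.2500, f(x_0) = 1.562500, coefficient = 1
x_1 = 1.4250, f(x_1) = 2.030625, coefficient = 2
x_2 = 1.6000, f(x_2) = 2.560000, coefficient = 2
x_3 = 1.7750, f(x_3) = 3.150625, coefficient = 2
x_4 = 1.9500, f(x_4) = 3.802500, coefficient = 2
x_5 = 2.1250, f(x_5) = 4.515625, coefficient = 2
x_6 = 2.3000, f(x_6) = 5.290000, coefficient = 2
x_7 = 2.4750, f(x_7) = 6.125625, coefficient = 2
x_8 = 2.6500, f(x_8) = 7.022500, coefficient = 2
x_9 = 2.8250, f(x_9) = 7.980625, coefficient = 2
x_10 = 3.0000, f(x_10) = 9.000000, coefficient = 1

I ≈ (0.175000/2) × 95.518750 = 8.357891
Exact value: 8.348958
Error: 0.008932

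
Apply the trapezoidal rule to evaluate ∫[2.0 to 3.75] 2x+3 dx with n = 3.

f(x) = 2x+3
a = 2.0, b = 3.75, n = 3
h = (b - a)/n = 0.583333

Trapezoidal rule: (h/2)[f(x₀) + 2f(x₁) + 2f(x₂) + ... + f(xₙ)]

x_0 = 2.0000, f(x_0) = 7.000000, coefficient = 1
x_1 = 2.5833, f(x_1) = 8.166667, coefficient = 2
x_2 = 3.1667, f(x_2) = 9.333333, coefficient = 2
x_3 = 3.7500, f(x_3) = 10.500000, coefficient = 1

I ≈ (0.583333/2) × 52.500000 = 15.312500
Exact value: 15.312500
Error: 0.000000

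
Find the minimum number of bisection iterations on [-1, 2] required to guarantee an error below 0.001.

We need (b-a)/2^n ≤ 0.001
(2 - (-1))/2^n ≤ 0.001
3/2^n ≤ 0.001
2^n ≥ 3000
n ≥ log₂(3000) = 11.55
n ≥ 12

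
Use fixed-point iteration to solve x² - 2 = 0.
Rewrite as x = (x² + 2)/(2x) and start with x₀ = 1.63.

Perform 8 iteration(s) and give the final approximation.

Equation: x² - 2 = 0
Fixed-point form: x = (x² + 2)/(2x)
x₀ = 1.63

x_1 = g(1.630000) = 1.428497
x_2 = g(1.428497) = 1.414285
x_3 = g(1.414285) = 1.414214
x_4 = g(1.414214) = 1.414214
x_5 = g(1.414214) = 1.414214
x_6 = g(1.414214) = 1.414214
x_7 = g(1.414214) = 1.414214
x_8 = g(1.414214) = 1.414214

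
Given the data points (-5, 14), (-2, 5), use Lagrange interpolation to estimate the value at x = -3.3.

Lagrange interpolation formula:
P(x) = Σ yᵢ × Lᵢ(x)
where Lᵢ(x) = Π_{j≠i} (x - xⱼ)/(xᵢ - xⱼ)

L_0(-3.3) = (-3.3 - (-2))/(-5 - (-2)) = 0.433333
L_1(-3.3) = (-3.3 - (-5))/(-2 - (-5)) = 0.566667

P(-3.3) = 14×L_0(-3.3) + 5×L_1(-3.3)
P(-3.3) = 8.900000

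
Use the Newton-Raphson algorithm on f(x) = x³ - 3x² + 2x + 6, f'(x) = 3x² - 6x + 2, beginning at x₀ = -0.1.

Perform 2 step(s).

f(x) = x³ - 3x² + 2x + 6
f'(x) = 3x² - 6x + 2
x₀ = -0.1

Newton-Raphson formula: x_{n+1} = x_n - f(x_n)/f'(x_n)

Iteration 1:
  f(-0.100000) = 5.769000
  f'(-0.100000) = 2.630000
  x_1 = -0.100000 - 5.769000/2.630000 = -2.293536
Iteration 2:
  f(-2.293536) = -26.432702
  f'(-2.293536) = 31.542141
  x_2 = -2.293536 - (-26.432702)/31.542141 = -1.455524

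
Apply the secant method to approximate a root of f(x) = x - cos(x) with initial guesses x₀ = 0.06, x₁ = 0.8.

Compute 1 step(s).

f(x) = x - cos(x)
x₀ = 0.06, x₁ = 0.8

Secant formula: x_{n+1} = x_n - f(x_n)(x_n - x_{n-1})/(f(x_n) - f(x_{n-1}))

Iteration 1:
  f(0.060000) = -0.938201
  f(0.800000) = 0.103293
  x_2 = 0.800000 - 0.103293×(0.800000 - 0.060000)/(0.103293 - (-0.938201))
       = 0.726608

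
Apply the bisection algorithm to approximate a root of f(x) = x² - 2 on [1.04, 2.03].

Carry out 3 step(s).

f(x) = x² - 2
Initial interval: [1.04, 2.03]

Iteration 1:
  c_1 = (1.040000 + 2.030000)/2 = 1.535000
  f(c_1) = f(1.535000) = 0.356225
  f(a) × f(c) < 0, new interval: [1.040000, 1.535000]
Iteration 2:
  c_2 = (1.040000 + 1.535000)/2 = 1.287500
  f(c_2) = f(1.287500) = -0.342344
  f(a) × f(c) ≥ 0, new interval: [1.287500, 1.535000]
Iteration 3:
  c_3 = (1.287500 + 1.535000)/2 = 1.411250
  f(c_3) = f(1.411250) = -0.008373
  f(a) × f(c) ≥ 0, new interval: [1.411250, 1.535000]

After 3 iteration(s), the approximation is c_3 = 1.411250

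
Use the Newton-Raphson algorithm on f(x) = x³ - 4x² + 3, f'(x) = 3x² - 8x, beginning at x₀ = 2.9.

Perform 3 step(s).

f(x) = x³ - 4x² + 3
f'(x) = 3x² - 8x
x₀ = 2.9

Newton-Raphson formula: x_{n+1} = x_n - f(x_n)/f'(x_n)

Iteration 1:
  f(2.900000) = -6.251000
  f'(2.900000) = 2.030000
  x_1 = 2.900000 - (-6.251000)/2.030000 = 5.979310
Iteration 2:
  f(5.979310) = 73.764605
  f'(5.979310) = 59.421974
  x_2 = 5.979310 - 73.764605/59.421974 = 4.737941
Iteration 3:
  f(4.737941) = 19.565368
  f'(4.737941) = 29.440731
  x_3 = 4.737941 - 19.565368/29.440731 = 4.073373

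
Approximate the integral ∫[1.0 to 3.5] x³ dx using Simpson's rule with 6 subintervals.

f(x) = x³
a = 1.0, b = 3.5, n = 6
h = (b - a)/n = 0.416667

Simpson's rule: (h/3)[f(x₀) + 4f(x₁) + 2f(x₂) + ... + f(xₙ)]

x_0 = 1.0000, f(x_0) = 1.000000, coefficient = 1
x_1 = 1.4167, f(x_1) = 2.843171, coefficient = 4
x_2 = 1.8333, f(x_2) = 6.162037, coefficient = 2
x_3 = 2.2500, f(x_3) = 11.390625, coefficient = 4
x_4 = 2.6667, f(x_4) = 18.962963, coefficient = 2
x_5 = 3.0833, f(x_5) = 29.313079, coefficient = 4
x_6 = 3.5000, f(x_6) = 42.875000, coefficient = 1

I ≈ (0.416667/3) × 268.312500 = 37.265625
Exact value: 37.265625
Error: 0.000000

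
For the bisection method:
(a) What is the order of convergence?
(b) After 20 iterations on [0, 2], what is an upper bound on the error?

(a) Bisection has linear (order 1) convergence; the error is halved each step.

(b) Error bound = (b-a)/2^n = (2 - 0)/2^{20}
    = 2/2^{20}

(a) 1 (linear); (b) error ≤ 1.91e-06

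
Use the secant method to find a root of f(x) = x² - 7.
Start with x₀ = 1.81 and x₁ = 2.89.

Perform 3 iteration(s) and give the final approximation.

f(x) = x² - 7
x₀ = 1.81, x₁ = 2.89

Secant formula: x_{n+1} = x_n - f(x_n)(x_n - x_{n-1})/(f(x_n) - f(x_{n-1}))

Iteration 1:
  f(1.810000) = -3.723900
  f(2.890000) = 1.352100
  x_2 = 2.890000 - 1.352100×(2.890000 - 1.810000)/(1.352100 - (-3.723900))
       = 2.602319
Iteration 2:
  f(2.890000) = 1.352100
  f(2.602319) = -0.227935
  x_3 = 2.602319 - (-0.227935)×(2.602319 - 2.890000)/(-0.227935 - 1.352100)
       = 2.643820
Iteration 3:
  f(2.602319) = -0.227935
  f(2.643820) = -0.010217
  x_4 = 2.643820 - (-0.010217)×(2.643820 - 2.602319)/(-0.010217 - (-0.227935))
       = 2.645767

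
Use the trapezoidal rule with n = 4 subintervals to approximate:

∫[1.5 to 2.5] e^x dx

f(x) = e^x
a = 1.5, b = 2.5, n = 4
h = (b - a)/n = 0.250000

Trapezoidal rule: (h/2)[f(x₀) + 2f(x₁) + 2f(x₂) + ... + f(xₙ)]

x_0 = 1.5000, f(x_0) = 4.481689, coefficient = 1
x_1 = 1.7500, f(x_1) = 5.754603, coefficient = 2
x_2 = 2.0000, f(x_2) = 7.389056, coefficient = 2
x_3 = 2.2500, f(x_3) = 9.487736, coefficient = 2
x_4 = 2.5000, f(x_4) = 12.182494, coefficient = 1

I ≈ (0.250000/2) × 61.926972 = 7.740872
Exact value: 7.700805
Error: 0.040067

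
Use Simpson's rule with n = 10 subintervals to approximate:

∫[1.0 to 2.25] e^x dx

f(x) = e^x
a = 1.0, b = 2.25, n = 10
h = (b - a)/n = 0.125000

Simpson's rule: (h/3)[f(x₀) + 4f(x₁) + 2f(x₂) + ... + f(xₙ)]

x_0 = 1.0000, f(x_0) = 2.718282, coefficient = 1
x_1 = 1.1250, f(x_1) = 3.080217, coefficient = 4
x_2 = 1.2500, f(x_2) = 3.490343, coefficient = 2
x_3 = 1.3750, f(x_3) = 3.955077, coefficient = 4
x_4 = 1.5000, f(x_4) = 4.481689, coefficient = 2
x_5 = 1.6250, f(x_5) = 5.078419, coefficient = 4
x_6 = 1.7500, f(x_6) = 5.754603, coefficient = 2
x_7 = 1.8750, f(x_7) = 6.520819, coefficient = 4
x_8 = 2.0000, f(x_8) = 7.389056, coefficient = 2
x_9 = 2.1250, f(x_9) = 8.372897, coefficient = 4
x_10 = 2.2500, f(x_10) = 9.487736, coefficient = 1

I ≈ (0.125000/3) × 162.467116 = 6.769463
Exact value: 6.769454
Error: 0.000009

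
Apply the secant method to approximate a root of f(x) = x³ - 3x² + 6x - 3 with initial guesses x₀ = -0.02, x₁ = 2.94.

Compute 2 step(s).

f(x) = x³ - 3x² + 6x - 3
x₀ = -0.02, x₁ = 2.94

Secant formula: x_{n+1} = x_n - f(x_n)(x_n - x_{n-1})/(f(x_n) - f(x_{n-1}))

Iteration 1:
  f(-0.020000) = -3.121208
  f(2.940000) = 14.121384
  x_2 = 2.940000 - 14.121384×(2.940000 - (-0.020000))/(14.121384 - (-3.121208))
       = 0.515811
Iteration 2:
  f(2.940000) = 14.121384
  f(0.515811) = -0.566079
  x_3 = 0.515811 - (-0.566079)×(0.515811 - 2.940000)/(-0.566079 - 14.121384)
       = 0.609243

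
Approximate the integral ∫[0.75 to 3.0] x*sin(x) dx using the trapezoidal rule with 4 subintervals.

f(x) = x*sin(x)
a = 0.75, b = 3.0, n = 4
h = (b - a)/n = 0.562500

Trapezoidal rule: (h/2)[f(x₀) + 2f(x₁) + 2f(x₂) + ... + f(xₙ)]

x_0 = 0.7500, f(x_0) = 0.511229, coefficient = 1
x_1 = 1.3125, f(x_1) = 1.268960, coefficient = 2
x_2 = 1.8750, f(x_2) = 1.788911, coefficient = 2
x_3 = 2.4375, f(x_3) = 1.577897, coefficient = 2
x_4 = 3.0000, f(x_4) = 0.423360, coefficient = 1

I ≈ (0.562500/2) × 10.206125 = 2.870473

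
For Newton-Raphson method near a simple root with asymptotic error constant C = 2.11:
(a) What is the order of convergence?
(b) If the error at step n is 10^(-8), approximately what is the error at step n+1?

(a) Newton-Raphson has quadratic (order 2) convergence near simple roots.
    This means |e_{n+1}| ≈ C|e_n|².

(b) With |e_n| = 10^(-8) and C = 2.11:
    |e_{n+1}| ≈ 2.11 × (10^(-8))² = 2.11 × 10^(-16)

(a) 2 (quadratic); (b) |e_{n+1}| ≈ 2.110e-16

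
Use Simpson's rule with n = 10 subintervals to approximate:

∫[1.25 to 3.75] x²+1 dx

f(x) = x²+1
a = 1.25, b = 3.75, n = 10
h = (b - a)/n = 0.250000

Simpson's rule: (h/3)[f(x₀) + 4f(x₁) + 2f(x₂) + ... + f(xₙ)]

x_0 = 1.2500, f(x_0) = 2.562500, coefficient = 1
x_1 = 1.5000, f(x_1) = 3.250000, coefficient = 4
x_2 = 1.7500, f(x_2) = 4.062500, coefficient = 2
x_3 = 2.0000, f(x_3) = 5.000000, coefficient = 4
x_4 = 2.2500, f(x_4) = 6.062500, coefficient = 2
x_5 = 2.5000, f(x_5) = 7.250000, coefficient = 4
x_6 = 2.7500, f(x_6) = 8.562500, coefficient = 2
x_7 = 3.0000, f(x_7) = 10.000000, coefficient = 4
x_8 = 3.2500, f(x_8) = 11.562500, coefficient = 2
x_9 = 3.5000, f(x_9) = 13.250000, coefficient = 4
x_10 = 3.7500, f(x_10) = 15.062500, coefficient = 1

I ≈ (0.250000/3) × 233.125000 = 19.427083
Exact value: 19.427083
Error: 0.000000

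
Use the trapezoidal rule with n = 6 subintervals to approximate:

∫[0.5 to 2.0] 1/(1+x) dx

f(x) = 1/(1+x)
a = 0.5, b = 2.0, n = 6
h = (b - a)/n = 0.250000

Trapezoidal rule: (h/2)[f(x₀) + 2f(x₁) + 2f(x₂) + ... + f(xₙ)]

x_0 = 0.5000, f(x_0) = 0.666667, coefficient = 1
x_1 = 0.7500, f(x_1) = 0.571429, coefficient = 2
x_2 = 1.0000, f(x_2) = 0.500000, coefficient = 2
x_3 = 1.2500, f(x_3) = 0.444444, coefficient = 2
x_4 = 1.5000, f(x_4) = 0.400000, coefficient = 2
x_5 = 1.7500, f(x_5) = 0.363636, coefficient = 2
x_6 = 2.0000, f(x_6) = 0.333333, coefficient = 1

I ≈ (0.250000/2) × 5.559019 = 0.694877
Exact value: 0.693147
Error: 0.001730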